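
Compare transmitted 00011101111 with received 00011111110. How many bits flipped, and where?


XOR: 00000010001

2 error(s) at position(s): 6, 10


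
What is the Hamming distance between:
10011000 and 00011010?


XOR: 10000010
Count of 1s: 2

2


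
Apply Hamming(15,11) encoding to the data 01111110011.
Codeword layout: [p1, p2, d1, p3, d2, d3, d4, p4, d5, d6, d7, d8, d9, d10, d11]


Parity bits: p1=1, p2=0, p3=1, p4=1

100111111110011


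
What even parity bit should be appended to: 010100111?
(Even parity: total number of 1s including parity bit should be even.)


Number of 1s in data: 5
Parity bit: 1

1


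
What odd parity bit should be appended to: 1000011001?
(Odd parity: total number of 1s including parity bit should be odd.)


Number of 1s in data: 4
Parity bit: 1

1


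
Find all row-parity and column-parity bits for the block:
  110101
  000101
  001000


Row parities: 001
Column parities: 111000

Row P: 001, Col P: 111000, Corner: 1


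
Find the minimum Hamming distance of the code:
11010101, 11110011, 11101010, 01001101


Comparing all pairs, minimum distance: 3
Can detect 2 errors, correct 1 errors

3


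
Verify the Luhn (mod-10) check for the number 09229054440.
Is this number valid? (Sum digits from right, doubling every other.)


Luhn sum = 49
49 mod 10 = 9

Invalid (Luhn sum mod 10 = 9)


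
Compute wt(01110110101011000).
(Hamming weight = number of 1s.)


Counting 1s in 01110110101011000

9


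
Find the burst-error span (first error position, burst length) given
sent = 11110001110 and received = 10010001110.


XOR: 01100000000

Burst at position 1, length 2


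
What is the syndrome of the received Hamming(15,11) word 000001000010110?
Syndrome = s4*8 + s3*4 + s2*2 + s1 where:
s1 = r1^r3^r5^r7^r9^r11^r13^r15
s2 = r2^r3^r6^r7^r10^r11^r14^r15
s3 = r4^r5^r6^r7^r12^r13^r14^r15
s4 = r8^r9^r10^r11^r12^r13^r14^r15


s1=0, s2=1, s3=1, s4=1

Syndrome = 14 (error at position 14)


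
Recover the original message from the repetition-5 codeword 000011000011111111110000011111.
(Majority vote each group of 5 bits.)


Groups: 00001, 10000, 11111, 11111, 00000, 11111
Majority votes: 001101

001101


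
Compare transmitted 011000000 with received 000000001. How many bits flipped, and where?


XOR: 011000001

3 error(s) at position(s): 1, 2, 8


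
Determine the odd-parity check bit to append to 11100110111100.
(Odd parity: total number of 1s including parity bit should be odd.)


Number of 1s in data: 9
Parity bit: 0

0


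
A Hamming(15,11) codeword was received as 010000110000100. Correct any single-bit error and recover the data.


Syndrome = 0: no error detected

Data: 00010000100 (no errors)


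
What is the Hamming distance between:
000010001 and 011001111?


XOR: 011011110
Count of 1s: 6

6


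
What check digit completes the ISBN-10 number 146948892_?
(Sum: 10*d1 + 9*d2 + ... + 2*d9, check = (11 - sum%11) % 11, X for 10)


Weighted sum: 284
284 mod 11 = 9

Check digit: 2


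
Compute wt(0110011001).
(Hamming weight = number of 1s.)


Counting 1s in 0110011001

5


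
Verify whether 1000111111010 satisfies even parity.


Number of 1s: 8

Yes, parity is correct (8 ones)


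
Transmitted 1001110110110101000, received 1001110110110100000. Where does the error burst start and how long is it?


XOR: 0000000000000001000

Burst at position 15, length 1


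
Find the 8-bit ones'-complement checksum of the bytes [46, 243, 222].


Sum = 511 mod 256 = 255
Complement = 0

0


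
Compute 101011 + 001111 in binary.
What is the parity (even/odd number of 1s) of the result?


101011 = 43
001111 = 15
Sum = 58 = 111010
1s count = 4

even parity (4 ones in 111010)


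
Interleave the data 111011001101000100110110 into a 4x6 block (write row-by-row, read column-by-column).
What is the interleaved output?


Matrix:
  111011
  001101
  000100
  110110
Read columns: 100110011100011110011100

100110011100011110011100


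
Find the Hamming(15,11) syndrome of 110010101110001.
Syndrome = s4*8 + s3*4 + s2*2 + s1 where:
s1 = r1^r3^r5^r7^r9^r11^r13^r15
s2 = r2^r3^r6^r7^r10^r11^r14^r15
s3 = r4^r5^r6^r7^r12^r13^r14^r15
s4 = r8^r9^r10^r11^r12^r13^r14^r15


s1=0, s2=1, s3=1, s4=0

Syndrome = 6 (error at position 6)


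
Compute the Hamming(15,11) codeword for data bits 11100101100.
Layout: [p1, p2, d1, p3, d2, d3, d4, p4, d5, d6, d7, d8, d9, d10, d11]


Parity bits: p1=1, p2=1, p3=0, p4=1

111011010101100


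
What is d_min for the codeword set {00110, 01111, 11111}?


Comparing all pairs, minimum distance: 1
Can detect 0 errors, correct 0 errors

1


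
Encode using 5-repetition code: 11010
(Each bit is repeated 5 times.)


Each bit -> 5 copies

1111111111000001111100000


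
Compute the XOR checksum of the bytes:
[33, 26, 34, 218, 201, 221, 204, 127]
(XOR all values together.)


XOR chain: 33 ^ 26 ^ 34 ^ 218 ^ 201 ^ 221 ^ 204 ^ 127 = 100

100


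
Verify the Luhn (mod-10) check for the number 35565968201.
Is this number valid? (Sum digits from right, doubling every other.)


Luhn sum = 42
42 mod 10 = 2

Invalid (Luhn sum mod 10 = 2)


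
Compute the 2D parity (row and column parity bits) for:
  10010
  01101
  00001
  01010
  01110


Row parities: 01101
Column parities: 11010

Row P: 01101, Col P: 11010, Corner: 1


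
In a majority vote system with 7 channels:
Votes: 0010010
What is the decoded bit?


Ones: 2 out of 7
Threshold: 4

0 (2/7 voted 1)


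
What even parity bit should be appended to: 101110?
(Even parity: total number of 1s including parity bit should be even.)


Number of 1s in data: 4
Parity bit: 0

0


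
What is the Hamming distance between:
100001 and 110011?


XOR: 010010
Count of 1s: 2

2


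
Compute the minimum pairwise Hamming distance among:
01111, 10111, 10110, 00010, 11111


Comparing all pairs, minimum distance: 1
Can detect 0 errors, correct 0 errors

1


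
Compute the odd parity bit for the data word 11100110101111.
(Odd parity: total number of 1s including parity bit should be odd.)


Number of 1s in data: 10
Parity bit: 1

1


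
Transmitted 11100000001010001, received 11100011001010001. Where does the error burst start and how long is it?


XOR: 00000011000000000

Burst at position 6, length 2


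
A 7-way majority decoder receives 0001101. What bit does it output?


Ones: 3 out of 7
Threshold: 4

0 (3/7 voted 1)


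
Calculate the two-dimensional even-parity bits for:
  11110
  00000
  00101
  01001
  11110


Row parities: 00000
Column parities: 01100

Row P: 00000, Col P: 01100, Corner: 0


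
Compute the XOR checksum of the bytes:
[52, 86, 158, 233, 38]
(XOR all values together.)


XOR chain: 52 ^ 86 ^ 158 ^ 233 ^ 38 = 51

51


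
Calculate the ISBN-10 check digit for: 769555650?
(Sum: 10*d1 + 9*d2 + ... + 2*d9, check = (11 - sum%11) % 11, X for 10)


Weighted sum: 325
325 mod 11 = 6

Check digit: 5


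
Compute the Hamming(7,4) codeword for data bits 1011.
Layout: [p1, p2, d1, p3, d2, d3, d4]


Parity bits: p1=0, p2=1, p3=0

0110011


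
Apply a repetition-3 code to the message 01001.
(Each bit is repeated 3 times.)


Each bit -> 3 copies

000111000000111


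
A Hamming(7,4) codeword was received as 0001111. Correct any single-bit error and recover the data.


Syndrome = 0: no error detected

Data: 0111 (no errors)


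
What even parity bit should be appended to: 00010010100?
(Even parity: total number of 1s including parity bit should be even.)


Number of 1s in data: 3
Parity bit: 1

1


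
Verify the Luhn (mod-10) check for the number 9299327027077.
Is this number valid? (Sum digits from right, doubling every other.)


Luhn sum = 64
64 mod 10 = 4

Invalid (Luhn sum mod 10 = 4)


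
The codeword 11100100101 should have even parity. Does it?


Number of 1s: 6

Yes, parity is correct (6 ones)


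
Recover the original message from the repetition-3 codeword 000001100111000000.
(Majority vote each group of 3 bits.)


Groups: 000, 001, 100, 111, 000, 000
Majority votes: 000100

000100


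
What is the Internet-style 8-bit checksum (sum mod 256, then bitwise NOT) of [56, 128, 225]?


Sum = 409 mod 256 = 153
Complement = 102

102


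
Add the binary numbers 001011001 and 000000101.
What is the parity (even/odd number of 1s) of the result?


001011001 = 89
000000101 = 5
Sum = 94 = 1011110
1s count = 5

odd parity (5 ones in 1011110)


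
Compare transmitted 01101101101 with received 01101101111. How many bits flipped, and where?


XOR: 00000000010

1 error(s) at position(s): 9


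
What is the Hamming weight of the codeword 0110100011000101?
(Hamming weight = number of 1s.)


Counting 1s in 0110100011000101

7


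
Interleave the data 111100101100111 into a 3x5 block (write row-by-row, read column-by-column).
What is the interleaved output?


Matrix:
  11110
  01011
  00111
Read columns: 100110101111011

100110101111011


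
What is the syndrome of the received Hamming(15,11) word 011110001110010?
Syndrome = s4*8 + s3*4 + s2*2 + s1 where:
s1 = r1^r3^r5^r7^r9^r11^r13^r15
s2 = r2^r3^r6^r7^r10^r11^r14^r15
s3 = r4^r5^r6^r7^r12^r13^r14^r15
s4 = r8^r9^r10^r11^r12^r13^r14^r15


s1=0, s2=1, s3=1, s4=0

Syndrome = 6 (error at position 6)


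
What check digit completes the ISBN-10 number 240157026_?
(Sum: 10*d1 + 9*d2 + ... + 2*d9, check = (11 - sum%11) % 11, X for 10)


Weighted sum: 146
146 mod 11 = 3

Check digit: 8


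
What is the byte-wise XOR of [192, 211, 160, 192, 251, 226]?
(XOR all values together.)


XOR chain: 192 ^ 211 ^ 160 ^ 192 ^ 251 ^ 226 = 106

106


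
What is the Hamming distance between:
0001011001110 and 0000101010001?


XOR: 0001110011111
Count of 1s: 8

8


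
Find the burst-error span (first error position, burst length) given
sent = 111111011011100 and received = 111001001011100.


XOR: 000110010000000

Burst at position 3, length 5


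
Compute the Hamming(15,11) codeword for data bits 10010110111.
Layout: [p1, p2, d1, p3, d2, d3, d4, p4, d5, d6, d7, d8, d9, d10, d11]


Parity bits: p1=1, p2=0, p3=0, p4=1

101000110110111


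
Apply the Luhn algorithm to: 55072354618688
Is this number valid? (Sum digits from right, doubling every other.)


Luhn sum = 57
57 mod 10 = 7

Invalid (Luhn sum mod 10 = 7)


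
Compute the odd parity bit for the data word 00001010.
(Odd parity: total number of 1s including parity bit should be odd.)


Number of 1s in data: 2
Parity bit: 1

1


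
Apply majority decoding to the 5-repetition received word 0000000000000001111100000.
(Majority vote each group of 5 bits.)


Groups: 00000, 00000, 00000, 11111, 00000
Majority votes: 00010

00010


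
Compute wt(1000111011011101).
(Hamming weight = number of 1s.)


Counting 1s in 1000111011011101

10


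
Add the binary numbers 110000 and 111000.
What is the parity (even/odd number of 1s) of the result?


110000 = 48
111000 = 56
Sum = 104 = 1101000
1s count = 3

odd parity (3 ones in 1101000)


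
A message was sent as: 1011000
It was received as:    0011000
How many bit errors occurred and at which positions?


XOR: 1000000

1 error(s) at position(s): 0


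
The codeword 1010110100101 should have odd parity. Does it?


Number of 1s: 7

Yes, parity is correct (7 ones)


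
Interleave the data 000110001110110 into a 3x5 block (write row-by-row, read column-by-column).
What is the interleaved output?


Matrix:
  00011
  00011
  10110
Read columns: 001000001111110

001000001111110


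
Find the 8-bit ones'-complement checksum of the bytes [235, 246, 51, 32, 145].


Sum = 709 mod 256 = 197
Complement = 58

58


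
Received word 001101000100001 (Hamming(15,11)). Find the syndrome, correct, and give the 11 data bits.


Syndrome = 4: error at position 4

Data: 10100100001 (corrected bit 4)


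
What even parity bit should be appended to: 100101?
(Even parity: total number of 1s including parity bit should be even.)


Number of 1s in data: 3
Parity bit: 1

1


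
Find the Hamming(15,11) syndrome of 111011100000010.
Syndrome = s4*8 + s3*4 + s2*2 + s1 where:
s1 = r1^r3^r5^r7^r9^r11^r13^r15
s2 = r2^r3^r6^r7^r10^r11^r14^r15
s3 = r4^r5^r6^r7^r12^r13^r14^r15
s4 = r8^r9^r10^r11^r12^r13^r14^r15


s1=0, s2=1, s3=0, s4=1

Syndrome = 10 (error at position 10)


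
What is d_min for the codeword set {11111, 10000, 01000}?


Comparing all pairs, minimum distance: 2
Can detect 1 errors, correct 0 errors

2


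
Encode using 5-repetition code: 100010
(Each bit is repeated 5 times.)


Each bit -> 5 copies

111110000000000000001111100000


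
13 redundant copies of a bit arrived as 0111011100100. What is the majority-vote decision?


Ones: 7 out of 13
Threshold: 7

1 (7/13 voted 1)


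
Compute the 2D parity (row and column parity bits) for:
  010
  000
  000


Row parities: 100
Column parities: 010

Row P: 100, Col P: 010, Corner: 1


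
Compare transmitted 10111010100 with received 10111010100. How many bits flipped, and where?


XOR: 00000000000

0 errors (received matches sent)


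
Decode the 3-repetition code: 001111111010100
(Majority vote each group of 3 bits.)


Groups: 001, 111, 111, 010, 100
Majority votes: 01100

01100


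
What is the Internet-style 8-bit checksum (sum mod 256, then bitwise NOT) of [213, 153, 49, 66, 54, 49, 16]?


Sum = 600 mod 256 = 88
Complement = 167

167


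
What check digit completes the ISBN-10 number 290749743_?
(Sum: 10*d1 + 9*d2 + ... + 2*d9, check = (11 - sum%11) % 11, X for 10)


Weighted sum: 265
265 mod 11 = 1

Check digit: X


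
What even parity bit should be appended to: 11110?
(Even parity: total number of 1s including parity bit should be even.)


Number of 1s in data: 4
Parity bit: 0

0


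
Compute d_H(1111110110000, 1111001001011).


XOR: 0000111111011
Count of 1s: 8

8


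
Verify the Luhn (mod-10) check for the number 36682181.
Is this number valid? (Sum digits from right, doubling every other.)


Luhn sum = 36
36 mod 10 = 6

Invalid (Luhn sum mod 10 = 6)


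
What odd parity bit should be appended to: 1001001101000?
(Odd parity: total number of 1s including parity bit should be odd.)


Number of 1s in data: 5
Parity bit: 0

0


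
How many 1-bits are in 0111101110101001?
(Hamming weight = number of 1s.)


Counting 1s in 0111101110101001

10


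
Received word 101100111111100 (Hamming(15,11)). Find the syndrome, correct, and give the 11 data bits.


Syndrome = 0: no error detected

Data: 10011111100 (no errors)


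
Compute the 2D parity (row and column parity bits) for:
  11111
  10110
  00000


Row parities: 110
Column parities: 01001

Row P: 110, Col P: 01001, Corner: 0


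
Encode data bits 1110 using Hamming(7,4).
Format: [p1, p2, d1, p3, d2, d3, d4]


Parity bits: p1=0, p2=0, p3=0

0010110


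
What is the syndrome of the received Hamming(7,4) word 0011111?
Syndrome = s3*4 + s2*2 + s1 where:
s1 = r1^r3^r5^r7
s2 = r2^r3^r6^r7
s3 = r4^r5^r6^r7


s1=1, s2=1, s3=0

Syndrome = 3 (error at position 3)


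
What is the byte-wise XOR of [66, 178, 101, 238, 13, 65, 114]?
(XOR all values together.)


XOR chain: 66 ^ 178 ^ 101 ^ 238 ^ 13 ^ 65 ^ 114 = 69

69


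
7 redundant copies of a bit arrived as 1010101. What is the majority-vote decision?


Ones: 4 out of 7
Threshold: 4

1 (4/7 voted 1)


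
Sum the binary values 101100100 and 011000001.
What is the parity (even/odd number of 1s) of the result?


101100100 = 356
011000001 = 193
Sum = 549 = 1000100101
1s count = 4

even parity (4 ones in 1000100101)


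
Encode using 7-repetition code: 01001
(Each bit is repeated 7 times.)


Each bit -> 7 copies

00000001111111000000000000001111111


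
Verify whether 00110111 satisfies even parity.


Number of 1s: 5

No, parity error (5 ones)


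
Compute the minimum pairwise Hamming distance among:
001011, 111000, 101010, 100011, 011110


Comparing all pairs, minimum distance: 2
Can detect 1 errors, correct 0 errors

2


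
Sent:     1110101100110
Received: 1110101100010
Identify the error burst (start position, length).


XOR: 0000000000100

Burst at position 10, length 1


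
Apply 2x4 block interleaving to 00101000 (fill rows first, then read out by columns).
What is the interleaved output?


Matrix:
  0010
  1000
Read columns: 01001000

01001000


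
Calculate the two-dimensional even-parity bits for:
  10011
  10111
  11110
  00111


Row parities: 1001
Column parities: 11101

Row P: 1001, Col P: 11101, Corner: 0


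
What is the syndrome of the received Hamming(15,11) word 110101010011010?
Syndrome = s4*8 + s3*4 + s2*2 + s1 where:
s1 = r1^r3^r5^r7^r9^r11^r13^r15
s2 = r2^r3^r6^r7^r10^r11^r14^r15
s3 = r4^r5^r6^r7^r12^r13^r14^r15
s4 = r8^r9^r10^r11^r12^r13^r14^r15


s1=0, s2=0, s3=0, s4=0

Syndrome = 0 (no error)


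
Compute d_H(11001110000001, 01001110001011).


XOR: 10000000001010
Count of 1s: 3

3


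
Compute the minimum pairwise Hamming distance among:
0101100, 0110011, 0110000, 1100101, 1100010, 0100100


Comparing all pairs, minimum distance: 1
Can detect 0 errors, correct 0 errors

1


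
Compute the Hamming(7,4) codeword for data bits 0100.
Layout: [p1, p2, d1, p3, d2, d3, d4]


Parity bits: p1=1, p2=0, p3=1

1001100


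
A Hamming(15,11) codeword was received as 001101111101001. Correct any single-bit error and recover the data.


Syndrome = 14: error at position 14

Data: 10111101011 (corrected bit 14)


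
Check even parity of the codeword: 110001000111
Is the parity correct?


Number of 1s: 6

Yes, parity is correct (6 ones)


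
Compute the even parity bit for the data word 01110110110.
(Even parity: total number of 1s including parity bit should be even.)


Number of 1s in data: 7
Parity bit: 1

1


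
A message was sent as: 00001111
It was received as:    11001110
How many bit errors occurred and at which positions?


XOR: 11000001

3 error(s) at position(s): 0, 1, 7


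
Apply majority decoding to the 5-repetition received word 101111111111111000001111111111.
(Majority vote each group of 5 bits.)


Groups: 10111, 11111, 11111, 00000, 11111, 11111
Majority votes: 111011

111011


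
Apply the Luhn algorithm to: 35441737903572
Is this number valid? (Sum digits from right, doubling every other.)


Luhn sum = 72
72 mod 10 = 2

Invalid (Luhn sum mod 10 = 2)


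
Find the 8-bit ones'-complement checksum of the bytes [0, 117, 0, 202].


Sum = 319 mod 256 = 63
Complement = 192

192


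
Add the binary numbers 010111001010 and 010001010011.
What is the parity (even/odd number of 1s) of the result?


010111001010 = 1482
010001010011 = 1107
Sum = 2589 = 101000011101
1s count = 6

even parity (6 ones in 101000011101)


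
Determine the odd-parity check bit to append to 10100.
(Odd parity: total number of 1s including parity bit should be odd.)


Number of 1s in data: 2
Parity bit: 1

1


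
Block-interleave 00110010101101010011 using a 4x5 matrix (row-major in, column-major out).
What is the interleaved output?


Matrix:
  00110
  01010
  11010
  10011
Read columns: 00110110100011110001

00110110100011110001


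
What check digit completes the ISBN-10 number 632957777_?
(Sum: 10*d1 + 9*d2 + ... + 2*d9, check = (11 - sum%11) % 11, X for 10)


Weighted sum: 294
294 mod 11 = 8

Check digit: 3


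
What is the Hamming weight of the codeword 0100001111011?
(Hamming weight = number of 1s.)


Counting 1s in 0100001111011

7


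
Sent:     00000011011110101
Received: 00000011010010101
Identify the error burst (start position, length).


XOR: 00000000001100000

Burst at position 10, length 2


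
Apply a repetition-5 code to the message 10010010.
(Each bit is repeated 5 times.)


Each bit -> 5 copies

1111100000000001111100000000001111100000


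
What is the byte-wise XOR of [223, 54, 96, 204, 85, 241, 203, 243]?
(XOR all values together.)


XOR chain: 223 ^ 54 ^ 96 ^ 204 ^ 85 ^ 241 ^ 203 ^ 243 = 217

217


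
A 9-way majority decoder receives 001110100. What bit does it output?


Ones: 4 out of 9
Threshold: 5

0 (4/9 voted 1)


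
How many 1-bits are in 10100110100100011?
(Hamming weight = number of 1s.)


Counting 1s in 10100110100100011

8


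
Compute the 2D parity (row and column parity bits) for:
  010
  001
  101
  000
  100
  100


Row parities: 110011
Column parities: 110

Row P: 110011, Col P: 110, Corner: 0


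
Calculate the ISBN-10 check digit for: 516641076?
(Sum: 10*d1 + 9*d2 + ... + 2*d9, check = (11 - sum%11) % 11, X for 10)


Weighted sum: 211
211 mod 11 = 2

Check digit: 9


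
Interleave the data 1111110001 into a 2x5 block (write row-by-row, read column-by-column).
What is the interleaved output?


Matrix:
  11111
  10001
Read columns: 1110101011

1110101011


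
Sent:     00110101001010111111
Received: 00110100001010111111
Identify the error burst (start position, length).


XOR: 00000001000000000000

Burst at position 7, length 1


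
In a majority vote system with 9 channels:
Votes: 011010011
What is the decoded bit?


Ones: 5 out of 9
Threshold: 5

1 (5/9 voted 1)


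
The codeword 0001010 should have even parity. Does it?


Number of 1s: 2

Yes, parity is correct (2 ones)


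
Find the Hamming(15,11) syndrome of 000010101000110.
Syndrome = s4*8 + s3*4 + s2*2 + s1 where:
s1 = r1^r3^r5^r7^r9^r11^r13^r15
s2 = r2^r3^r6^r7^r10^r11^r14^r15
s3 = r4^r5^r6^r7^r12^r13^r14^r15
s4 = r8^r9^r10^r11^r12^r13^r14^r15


s1=0, s2=0, s3=0, s4=1

Syndrome = 8 (error at position 8)


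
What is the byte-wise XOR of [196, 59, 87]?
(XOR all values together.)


XOR chain: 196 ^ 59 ^ 87 = 168

168


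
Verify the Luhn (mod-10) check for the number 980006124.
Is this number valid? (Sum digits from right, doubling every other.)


Luhn sum = 28
28 mod 10 = 8

Invalid (Luhn sum mod 10 = 8)


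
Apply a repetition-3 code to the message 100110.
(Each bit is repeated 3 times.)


Each bit -> 3 copies

111000000111111000


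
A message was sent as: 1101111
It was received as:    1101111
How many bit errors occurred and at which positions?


XOR: 0000000

0 errors (received matches sent)


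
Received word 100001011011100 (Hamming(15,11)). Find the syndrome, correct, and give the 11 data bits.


Syndrome = 12: error at position 12

Data: 00101010100 (corrected bit 12)


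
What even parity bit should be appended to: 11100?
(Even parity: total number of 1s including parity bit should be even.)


Number of 1s in data: 3
Parity bit: 1

1


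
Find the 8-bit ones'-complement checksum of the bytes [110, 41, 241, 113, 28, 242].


Sum = 775 mod 256 = 7
Complement = 248

248


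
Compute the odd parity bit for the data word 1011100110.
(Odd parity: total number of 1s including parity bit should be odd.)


Number of 1s in data: 6
Parity bit: 1

1


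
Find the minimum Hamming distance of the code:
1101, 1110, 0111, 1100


Comparing all pairs, minimum distance: 1
Can detect 0 errors, correct 0 errors

1


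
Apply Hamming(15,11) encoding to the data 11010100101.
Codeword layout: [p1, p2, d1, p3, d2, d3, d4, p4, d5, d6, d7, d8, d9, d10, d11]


Parity bits: p1=1, p2=0, p3=0, p4=1

101010110100101


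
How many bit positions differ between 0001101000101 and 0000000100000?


XOR: 0001101100101
Count of 1s: 6

6


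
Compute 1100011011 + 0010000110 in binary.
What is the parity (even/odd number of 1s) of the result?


1100011011 = 795
0010000110 = 134
Sum = 929 = 1110100001
1s count = 5

odd parity (5 ones in 1110100001)


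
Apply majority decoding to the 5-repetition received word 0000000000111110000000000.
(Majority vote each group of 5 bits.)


Groups: 00000, 00000, 11111, 00000, 00000
Majority votes: 00100

00100


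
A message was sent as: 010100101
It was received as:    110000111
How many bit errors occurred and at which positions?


XOR: 100100010

3 error(s) at position(s): 0, 3, 7


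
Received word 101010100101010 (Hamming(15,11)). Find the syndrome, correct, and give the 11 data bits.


Syndrome = 8: error at position 8

Data: 11010101010 (corrected bit 8)


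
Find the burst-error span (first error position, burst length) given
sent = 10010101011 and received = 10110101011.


XOR: 00100000000

Burst at position 2, length 1


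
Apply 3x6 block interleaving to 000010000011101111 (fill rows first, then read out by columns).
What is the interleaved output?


Matrix:
  000010
  000011
  101111
Read columns: 001000001001111011

001000001001111011


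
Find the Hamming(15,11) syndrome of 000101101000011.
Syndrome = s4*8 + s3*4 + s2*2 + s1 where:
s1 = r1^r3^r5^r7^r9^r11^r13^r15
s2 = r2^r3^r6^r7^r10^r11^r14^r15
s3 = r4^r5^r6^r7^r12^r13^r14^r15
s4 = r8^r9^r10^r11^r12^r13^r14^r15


s1=1, s2=0, s3=1, s4=1

Syndrome = 13 (error at position 13)


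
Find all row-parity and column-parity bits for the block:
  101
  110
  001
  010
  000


Row parities: 00110
Column parities: 000

Row P: 00110, Col P: 000, Corner: 0


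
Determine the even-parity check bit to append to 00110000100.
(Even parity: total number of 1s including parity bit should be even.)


Number of 1s in data: 3
Parity bit: 1

1


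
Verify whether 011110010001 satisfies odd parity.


Number of 1s: 6

No, parity error (6 ones)


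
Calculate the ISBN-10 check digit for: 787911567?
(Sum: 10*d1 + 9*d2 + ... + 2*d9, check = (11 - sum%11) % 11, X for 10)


Weighted sum: 324
324 mod 11 = 5

Check digit: 6


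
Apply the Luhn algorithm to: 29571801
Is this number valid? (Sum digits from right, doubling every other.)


Luhn sum = 32
32 mod 10 = 2

Invalid (Luhn sum mod 10 = 2)


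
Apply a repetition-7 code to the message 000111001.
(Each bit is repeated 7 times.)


Each bit -> 7 copies

000000000000000000000111111111111111111111000000000000001111111


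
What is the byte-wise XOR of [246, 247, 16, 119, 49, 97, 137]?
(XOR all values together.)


XOR chain: 246 ^ 247 ^ 16 ^ 119 ^ 49 ^ 97 ^ 137 = 191

191


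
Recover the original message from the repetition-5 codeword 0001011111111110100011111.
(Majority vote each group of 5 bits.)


Groups: 00010, 11111, 11111, 01000, 11111
Majority votes: 01101

01101


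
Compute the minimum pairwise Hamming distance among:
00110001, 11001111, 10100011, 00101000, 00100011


Comparing all pairs, minimum distance: 1
Can detect 0 errors, correct 0 errors

1


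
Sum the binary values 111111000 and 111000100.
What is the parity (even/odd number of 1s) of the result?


111111000 = 504
111000100 = 452
Sum = 956 = 1110111100
1s count = 7

odd parity (7 ones in 1110111100)


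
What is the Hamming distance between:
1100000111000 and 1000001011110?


XOR: 0100001100110
Count of 1s: 5

5


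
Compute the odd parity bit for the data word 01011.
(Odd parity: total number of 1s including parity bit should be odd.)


Number of 1s in data: 3
Parity bit: 0

0


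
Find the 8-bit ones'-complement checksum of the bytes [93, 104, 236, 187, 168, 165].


Sum = 953 mod 256 = 185
Complement = 70

70


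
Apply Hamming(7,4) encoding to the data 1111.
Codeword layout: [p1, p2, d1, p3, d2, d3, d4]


Parity bits: p1=1, p2=1, p3=1

1111111


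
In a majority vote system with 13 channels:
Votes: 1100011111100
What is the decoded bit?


Ones: 8 out of 13
Threshold: 7

1 (8/13 voted 1)


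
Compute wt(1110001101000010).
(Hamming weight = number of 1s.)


Counting 1s in 1110001101000010

7


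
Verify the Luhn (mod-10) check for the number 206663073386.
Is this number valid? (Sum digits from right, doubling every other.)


Luhn sum = 48
48 mod 10 = 8

Invalid (Luhn sum mod 10 = 8)


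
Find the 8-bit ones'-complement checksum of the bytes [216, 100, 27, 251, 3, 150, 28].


Sum = 775 mod 256 = 7
Complement = 248

248


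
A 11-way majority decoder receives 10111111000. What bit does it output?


Ones: 7 out of 11
Threshold: 6

1 (7/11 voted 1)


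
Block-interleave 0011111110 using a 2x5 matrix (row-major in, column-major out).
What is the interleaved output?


Matrix:
  00111
  11110
Read columns: 0101111110

0101111110


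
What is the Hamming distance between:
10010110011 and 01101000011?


XOR: 11111110000
Count of 1s: 7

7


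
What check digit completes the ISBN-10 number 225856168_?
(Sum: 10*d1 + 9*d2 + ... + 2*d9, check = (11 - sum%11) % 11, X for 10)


Weighted sum: 232
232 mod 11 = 1

Check digit: X


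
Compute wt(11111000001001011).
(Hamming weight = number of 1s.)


Counting 1s in 11111000001001011

9


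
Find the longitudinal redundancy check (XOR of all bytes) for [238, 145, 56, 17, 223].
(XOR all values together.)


XOR chain: 238 ^ 145 ^ 56 ^ 17 ^ 223 = 137

137


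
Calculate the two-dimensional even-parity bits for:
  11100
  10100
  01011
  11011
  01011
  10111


Row parities: 101010
Column parities: 00100

Row P: 101010, Col P: 00100, Corner: 1


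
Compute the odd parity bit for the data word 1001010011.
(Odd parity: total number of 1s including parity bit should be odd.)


Number of 1s in data: 5
Parity bit: 0

0


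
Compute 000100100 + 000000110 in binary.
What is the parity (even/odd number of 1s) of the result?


000100100 = 36
000000110 = 6
Sum = 42 = 101010
1s count = 3

odd parity (3 ones in 101010)


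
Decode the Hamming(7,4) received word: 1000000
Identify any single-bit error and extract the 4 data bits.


Syndrome = 1: error at position 1

Data: 0000 (corrected bit 1)


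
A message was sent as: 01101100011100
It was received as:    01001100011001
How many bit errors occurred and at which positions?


XOR: 00100000000101

3 error(s) at position(s): 2, 11, 13


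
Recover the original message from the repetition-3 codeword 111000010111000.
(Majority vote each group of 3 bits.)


Groups: 111, 000, 010, 111, 000
Majority votes: 10010

10010


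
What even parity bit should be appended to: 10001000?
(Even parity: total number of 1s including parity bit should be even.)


Number of 1s in data: 2
Parity bit: 0

0


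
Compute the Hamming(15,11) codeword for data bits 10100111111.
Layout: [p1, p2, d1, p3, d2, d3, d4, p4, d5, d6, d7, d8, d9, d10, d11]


Parity bits: p1=0, p2=0, p3=1, p4=0

001101000111111


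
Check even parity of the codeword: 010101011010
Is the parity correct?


Number of 1s: 6

Yes, parity is correct (6 ones)


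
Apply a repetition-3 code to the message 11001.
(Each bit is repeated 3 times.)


Each bit -> 3 copies

111111000000111


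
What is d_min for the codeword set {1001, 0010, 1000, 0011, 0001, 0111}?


Comparing all pairs, minimum distance: 1
Can detect 0 errors, correct 0 errors

1


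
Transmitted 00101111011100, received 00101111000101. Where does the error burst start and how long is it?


XOR: 00000000011001

Burst at position 9, length 5


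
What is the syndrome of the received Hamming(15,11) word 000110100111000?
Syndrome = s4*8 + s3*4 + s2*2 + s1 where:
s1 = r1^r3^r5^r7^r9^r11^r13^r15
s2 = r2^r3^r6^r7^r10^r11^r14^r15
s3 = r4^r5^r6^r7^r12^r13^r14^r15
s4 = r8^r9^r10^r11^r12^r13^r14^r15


s1=1, s2=1, s3=0, s4=1

Syndrome = 11 (error at position 11)


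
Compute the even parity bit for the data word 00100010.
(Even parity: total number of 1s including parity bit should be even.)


Number of 1s in data: 2
Parity bit: 0

0


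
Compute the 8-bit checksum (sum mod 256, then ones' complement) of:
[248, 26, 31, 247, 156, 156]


Sum = 864 mod 256 = 96
Complement = 159

159


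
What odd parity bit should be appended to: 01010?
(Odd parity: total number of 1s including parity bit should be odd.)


Number of 1s in data: 2
Parity bit: 1

1


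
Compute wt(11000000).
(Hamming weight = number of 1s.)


Counting 1s in 11000000

2


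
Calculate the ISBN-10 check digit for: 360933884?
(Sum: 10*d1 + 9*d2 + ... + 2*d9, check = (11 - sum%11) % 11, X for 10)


Weighted sum: 244
244 mod 11 = 2

Check digit: 9


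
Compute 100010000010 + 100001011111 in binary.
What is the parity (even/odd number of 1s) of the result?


100010000010 = 2178
100001011111 = 2143
Sum = 4321 = 1000011100001
1s count = 5

odd parity (5 ones in 1000011100001)


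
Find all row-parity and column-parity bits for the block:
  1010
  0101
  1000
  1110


Row parities: 0011
Column parities: 1001

Row P: 0011, Col P: 1001, Corner: 0


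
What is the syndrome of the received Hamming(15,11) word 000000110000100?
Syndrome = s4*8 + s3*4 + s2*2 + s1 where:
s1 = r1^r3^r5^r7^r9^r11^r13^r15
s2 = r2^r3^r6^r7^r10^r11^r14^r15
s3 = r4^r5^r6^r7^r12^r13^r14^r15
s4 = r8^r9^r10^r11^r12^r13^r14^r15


s1=0, s2=1, s3=0, s4=0

Syndrome = 2 (error at position 2)


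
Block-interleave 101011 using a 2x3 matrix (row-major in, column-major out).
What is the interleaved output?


Matrix:
  101
  011
Read columns: 100111

100111


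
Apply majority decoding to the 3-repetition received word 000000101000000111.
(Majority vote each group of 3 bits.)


Groups: 000, 000, 101, 000, 000, 111
Majority votes: 001001

001001


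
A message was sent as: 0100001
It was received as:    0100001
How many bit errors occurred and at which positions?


XOR: 0000000

0 errors (received matches sent)


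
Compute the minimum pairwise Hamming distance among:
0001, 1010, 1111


Comparing all pairs, minimum distance: 2
Can detect 1 errors, correct 0 errors

2


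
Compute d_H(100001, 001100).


XOR: 101101
Count of 1s: 4

4


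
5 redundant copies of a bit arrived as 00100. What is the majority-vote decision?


Ones: 1 out of 5
Threshold: 3

0 (1/5 voted 1)


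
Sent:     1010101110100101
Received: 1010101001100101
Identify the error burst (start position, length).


XOR: 0000000111000000

Burst at position 7, length 3


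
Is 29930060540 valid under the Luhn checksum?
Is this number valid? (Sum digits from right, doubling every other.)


Luhn sum = 45
45 mod 10 = 5

Invalid (Luhn sum mod 10 = 5)


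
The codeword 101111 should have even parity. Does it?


Number of 1s: 5

No, parity error (5 ones)


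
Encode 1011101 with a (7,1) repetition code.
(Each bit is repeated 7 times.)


Each bit -> 7 copies

1111111000000011111111111111111111100000001111111


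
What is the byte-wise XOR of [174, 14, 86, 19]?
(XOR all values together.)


XOR chain: 174 ^ 14 ^ 86 ^ 19 = 229

229


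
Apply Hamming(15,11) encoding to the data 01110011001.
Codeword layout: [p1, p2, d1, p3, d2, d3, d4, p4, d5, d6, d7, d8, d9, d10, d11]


Parity bits: p1=0, p2=0, p3=1, p4=1

000111110011001


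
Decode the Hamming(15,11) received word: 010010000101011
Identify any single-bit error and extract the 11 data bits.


Syndrome = 0: no error detected

Data: 01000101011 (no errors)


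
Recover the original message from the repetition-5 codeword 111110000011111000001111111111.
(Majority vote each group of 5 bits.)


Groups: 11111, 00000, 11111, 00000, 11111, 11111
Majority votes: 101011

101011


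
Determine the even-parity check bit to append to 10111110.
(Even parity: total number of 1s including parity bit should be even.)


Number of 1s in data: 6
Parity bit: 0

0


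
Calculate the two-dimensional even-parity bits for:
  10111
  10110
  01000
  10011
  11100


Row parities: 01111
Column parities: 00110

Row P: 01111, Col P: 00110, Corner: 0


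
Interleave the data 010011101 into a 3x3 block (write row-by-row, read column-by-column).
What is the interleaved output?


Matrix:
  010
  011
  101
Read columns: 001110011

001110011


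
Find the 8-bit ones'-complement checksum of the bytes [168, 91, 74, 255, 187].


Sum = 775 mod 256 = 7
Complement = 248

248


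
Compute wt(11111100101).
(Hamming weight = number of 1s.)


Counting 1s in 11111100101

8


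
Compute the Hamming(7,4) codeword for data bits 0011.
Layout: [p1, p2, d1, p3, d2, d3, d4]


Parity bits: p1=1, p2=0, p3=0

1000011


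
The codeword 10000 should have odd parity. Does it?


Number of 1s: 1

Yes, parity is correct (1 ones)


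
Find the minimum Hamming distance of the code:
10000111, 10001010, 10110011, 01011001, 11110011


Comparing all pairs, minimum distance: 1
Can detect 0 errors, correct 0 errors

1


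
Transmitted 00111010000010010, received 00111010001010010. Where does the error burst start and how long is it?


XOR: 00000000001000000

Burst at position 10, length 1


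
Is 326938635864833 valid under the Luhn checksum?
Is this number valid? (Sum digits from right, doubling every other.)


Luhn sum = 87
87 mod 10 = 7

Invalid (Luhn sum mod 10 = 7)


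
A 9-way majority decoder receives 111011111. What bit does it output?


Ones: 8 out of 9
Threshold: 5

1 (8/9 voted 1)


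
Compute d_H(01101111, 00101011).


XOR: 01000100
Count of 1s: 2

2


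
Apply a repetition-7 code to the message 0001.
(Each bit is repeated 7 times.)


Each bit -> 7 copies

0000000000000000000001111111


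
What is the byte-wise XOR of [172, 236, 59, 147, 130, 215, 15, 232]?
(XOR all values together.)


XOR chain: 172 ^ 236 ^ 59 ^ 147 ^ 130 ^ 215 ^ 15 ^ 232 = 90

90


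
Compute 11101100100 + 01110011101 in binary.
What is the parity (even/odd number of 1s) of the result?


11101100100 = 1892
01110011101 = 925
Sum = 2817 = 101100000001
1s count = 4

even parity (4 ones in 101100000001)


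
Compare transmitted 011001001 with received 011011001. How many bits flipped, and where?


XOR: 000010000

1 error(s) at position(s): 4


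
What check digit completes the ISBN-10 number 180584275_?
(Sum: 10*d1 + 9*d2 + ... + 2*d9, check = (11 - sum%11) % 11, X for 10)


Weighted sum: 224
224 mod 11 = 4

Check digit: 7


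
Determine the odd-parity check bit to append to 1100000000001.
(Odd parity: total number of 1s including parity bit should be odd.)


Number of 1s in data: 3
Parity bit: 0

0


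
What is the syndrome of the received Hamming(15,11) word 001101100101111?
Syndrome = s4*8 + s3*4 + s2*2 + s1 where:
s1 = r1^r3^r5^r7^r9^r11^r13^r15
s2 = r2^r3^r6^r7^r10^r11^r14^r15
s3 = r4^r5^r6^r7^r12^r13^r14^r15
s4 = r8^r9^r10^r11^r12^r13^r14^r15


s1=0, s2=0, s3=1, s4=1

Syndrome = 12 (error at position 12)


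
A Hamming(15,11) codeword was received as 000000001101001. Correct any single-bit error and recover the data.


Syndrome = 0: no error detected

Data: 00001101001 (no errors)


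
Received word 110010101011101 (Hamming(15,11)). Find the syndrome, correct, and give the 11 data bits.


Syndrome = 13: error at position 13

Data: 01011011001 (corrected bit 13)


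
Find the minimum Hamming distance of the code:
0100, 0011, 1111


Comparing all pairs, minimum distance: 2
Can detect 1 errors, correct 0 errors

2


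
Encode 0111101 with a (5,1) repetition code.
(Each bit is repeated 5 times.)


Each bit -> 5 copies

00000111111111111111111110000011111


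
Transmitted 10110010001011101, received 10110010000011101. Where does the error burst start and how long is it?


XOR: 00000000001000000

Burst at position 10, length 1


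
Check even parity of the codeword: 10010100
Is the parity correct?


Number of 1s: 3

No, parity error (3 ones)


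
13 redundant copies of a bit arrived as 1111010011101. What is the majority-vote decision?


Ones: 9 out of 13
Threshold: 7

1 (9/13 voted 1)
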